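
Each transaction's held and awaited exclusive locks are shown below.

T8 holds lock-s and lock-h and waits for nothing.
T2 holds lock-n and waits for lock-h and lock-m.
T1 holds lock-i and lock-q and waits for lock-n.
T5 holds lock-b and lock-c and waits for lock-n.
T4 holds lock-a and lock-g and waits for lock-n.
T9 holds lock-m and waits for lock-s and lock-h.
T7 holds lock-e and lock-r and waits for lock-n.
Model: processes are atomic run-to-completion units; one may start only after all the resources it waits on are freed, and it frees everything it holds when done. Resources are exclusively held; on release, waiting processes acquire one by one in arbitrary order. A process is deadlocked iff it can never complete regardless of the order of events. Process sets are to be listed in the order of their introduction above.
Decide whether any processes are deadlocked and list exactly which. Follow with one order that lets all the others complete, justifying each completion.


No process is deadlocked.
Key observation: although several processes wait, no cycle exists — each chain bottoms out at a free runner.
A valid finishing order for the others: T8, T9, T2, T7, T1, T5, T4.
Verifying each step:
  run T8 (it waits on nothing); releases lock-s and lock-h
  run T9 (all its waits — lock-s and lock-h — are resolved); releases lock-m
  run T2 (all its waits — lock-h and lock-m — are resolved); releases lock-n
  run T7 (all its waits — lock-n — are resolved); releases lock-e and lock-r
  run T1 (all its waits — lock-n — are resolved); releases lock-i and lock-q
  run T5 (all its waits — lock-n — are resolved); releases lock-b and lock-c
  run T4 (all its waits — lock-n — are resolved); releases lock-a and lock-g


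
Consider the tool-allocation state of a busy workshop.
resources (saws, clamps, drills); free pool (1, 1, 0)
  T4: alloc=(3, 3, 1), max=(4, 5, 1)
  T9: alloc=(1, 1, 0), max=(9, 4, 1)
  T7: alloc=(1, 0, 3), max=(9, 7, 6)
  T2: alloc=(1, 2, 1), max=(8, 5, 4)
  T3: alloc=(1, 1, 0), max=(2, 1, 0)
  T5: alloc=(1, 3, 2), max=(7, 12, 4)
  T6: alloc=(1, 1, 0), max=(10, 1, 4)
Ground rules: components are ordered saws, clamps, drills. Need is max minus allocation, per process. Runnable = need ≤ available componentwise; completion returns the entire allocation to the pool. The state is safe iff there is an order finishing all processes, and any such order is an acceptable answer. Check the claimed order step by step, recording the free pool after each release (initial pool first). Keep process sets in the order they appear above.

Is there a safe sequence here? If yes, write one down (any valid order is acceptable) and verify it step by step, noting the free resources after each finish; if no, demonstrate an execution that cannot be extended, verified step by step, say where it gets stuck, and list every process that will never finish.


The state is UNSAFE.
Key observation: the wall is saws: completing T3, T4 brings the pool only to (5, 5, 1), and all the rest need more.
Going as far as possible: T3, T4; after that, nothing fits. Walking it through:
  pool = (1, 1, 0)
  run T3 (needs (1, 0, 0), free (1, 1, 0)); after release of (1, 1, 0) the pool is (2, 2, 0)
  run T4 (needs (1, 2, 0), free (2, 2, 0)); after release of (3, 3, 1) the pool is (5, 5, 1)
  T9 still needs (8, 3, 1) but only (5, 5, 1) is free — short on saws
  T7 still needs (8, 7, 3) but only (5, 5, 1) is free — short on saws, clamps and drills
  T2 still needs (7, 3, 3) but only (5, 5, 1) is free — short on saws and drills
  T5 still needs (6, 9, 2) but only (5, 5, 1) is free — short on saws, clamps and drills
  T6 still needs (9, 0, 4) but only (5, 5, 1) is free — short on saws and drills
Never able to finish: T9, T7, T2, T5 and T6.


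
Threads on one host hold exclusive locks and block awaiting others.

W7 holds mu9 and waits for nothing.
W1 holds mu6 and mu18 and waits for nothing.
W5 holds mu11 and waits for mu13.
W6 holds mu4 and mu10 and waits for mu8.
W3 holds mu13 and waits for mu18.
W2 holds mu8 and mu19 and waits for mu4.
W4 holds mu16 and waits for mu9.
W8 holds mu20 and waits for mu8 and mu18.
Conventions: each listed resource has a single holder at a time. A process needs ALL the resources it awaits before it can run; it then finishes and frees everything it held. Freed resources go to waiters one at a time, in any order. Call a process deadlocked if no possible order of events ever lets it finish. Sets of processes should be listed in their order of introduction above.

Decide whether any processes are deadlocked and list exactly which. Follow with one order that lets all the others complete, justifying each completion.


The deadlocked set is W6, W2 and W8.
Key observation: the cycle W6 -> W2 -> W6 can never break — each member waits on the next; W8 waits into the deadlock from upstream.
The rest can finish in the order W1, W7, W3, W4, W5.
Check, step by step:
  W1: no waits; runs immediately, freeing mu6 and mu18
  W7: no waits; runs immediately, freeing mu9
  run W3 (all its waits — mu18 — are resolved); releases mu13
  run W4 (all its waits — mu9 — are resolved); releases mu16
  run W5 (all its waits — mu13 — are resolved); releases mu11


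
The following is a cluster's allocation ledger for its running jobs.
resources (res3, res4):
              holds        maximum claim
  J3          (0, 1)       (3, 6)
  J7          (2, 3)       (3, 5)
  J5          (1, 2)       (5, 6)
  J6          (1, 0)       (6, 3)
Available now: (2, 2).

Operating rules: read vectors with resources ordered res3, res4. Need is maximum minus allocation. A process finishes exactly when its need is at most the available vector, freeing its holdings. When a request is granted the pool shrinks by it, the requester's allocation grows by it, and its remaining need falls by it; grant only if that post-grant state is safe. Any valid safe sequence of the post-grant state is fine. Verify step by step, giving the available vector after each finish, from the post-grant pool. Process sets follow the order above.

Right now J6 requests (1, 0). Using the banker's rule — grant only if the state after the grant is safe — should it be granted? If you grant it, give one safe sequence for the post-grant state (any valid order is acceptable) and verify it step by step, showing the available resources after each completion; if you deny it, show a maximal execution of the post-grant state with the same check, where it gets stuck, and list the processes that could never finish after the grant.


DENY. Granting would leave the state unsafe.
Key observation: no order helps: past J7, J3, the free pool tops out at (3, 6), below what each blocked process needs in res3.
On the post-grant state, J7, J3 is a maximal run — nothing extends it. Check, step by step:
  pool = (1, 2)
  run J7 (needs (1, 2), free (1, 2)); after release of (2, 3) the pool is (3, 5)
  run J3 (needs (3, 5), free (3, 5)); after release of (0, 1) the pool is (3, 6)
  J5 cannot run: need (4, 4) vs free (3, 6) (insufficient res3)
  J6 cannot run: need (4, 3) vs free (3, 6) (insufficient res3)
Had the request been granted, J5 and J6 could never finish.


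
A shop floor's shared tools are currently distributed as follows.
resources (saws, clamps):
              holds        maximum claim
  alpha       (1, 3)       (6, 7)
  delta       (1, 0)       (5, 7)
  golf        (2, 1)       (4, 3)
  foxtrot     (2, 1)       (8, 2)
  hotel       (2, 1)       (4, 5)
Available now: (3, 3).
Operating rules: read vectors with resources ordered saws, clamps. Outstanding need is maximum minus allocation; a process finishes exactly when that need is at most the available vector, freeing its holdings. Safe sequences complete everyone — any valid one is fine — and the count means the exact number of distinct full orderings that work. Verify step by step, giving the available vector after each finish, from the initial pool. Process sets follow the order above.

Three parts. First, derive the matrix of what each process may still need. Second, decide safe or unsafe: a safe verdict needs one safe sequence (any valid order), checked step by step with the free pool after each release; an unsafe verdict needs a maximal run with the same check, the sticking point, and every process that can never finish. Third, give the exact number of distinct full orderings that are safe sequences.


(1) Remaining need (order saws, clamps):
  alpha: (5, 4)
  delta: (4, 7)
  golf: (2, 2)
  foxtrot: (6, 1)
  hotel: (2, 4)
(2) SAFE — a valid safe sequence is golf, hotel, foxtrot, alpha, delta.
Key observation: the order's first zero-slack moment is hotel ((2, 4) needed, (5, 4) free — a requested resource with nothing to spare).
Verifying each step:
  pool = (3, 3)
  golf: need (2, 2) fits (3, 3); releases (2, 1), pool now (5, 4)
  hotel: need (2, 4) fits (5, 4); releases (2, 1), pool now (7, 5)
  foxtrot: need (6, 1) fits (7, 5); releases (2, 1), pool now (9, 6)
  alpha: need (5, 4) fits (9, 6); releases (1, 3), pool now (10, 9)
  delta: need (4, 7) fits (10, 9); releases (1, 0), pool now (11, 9)
(3) Precisely 9 of the possible complete orderings are safe sequences.


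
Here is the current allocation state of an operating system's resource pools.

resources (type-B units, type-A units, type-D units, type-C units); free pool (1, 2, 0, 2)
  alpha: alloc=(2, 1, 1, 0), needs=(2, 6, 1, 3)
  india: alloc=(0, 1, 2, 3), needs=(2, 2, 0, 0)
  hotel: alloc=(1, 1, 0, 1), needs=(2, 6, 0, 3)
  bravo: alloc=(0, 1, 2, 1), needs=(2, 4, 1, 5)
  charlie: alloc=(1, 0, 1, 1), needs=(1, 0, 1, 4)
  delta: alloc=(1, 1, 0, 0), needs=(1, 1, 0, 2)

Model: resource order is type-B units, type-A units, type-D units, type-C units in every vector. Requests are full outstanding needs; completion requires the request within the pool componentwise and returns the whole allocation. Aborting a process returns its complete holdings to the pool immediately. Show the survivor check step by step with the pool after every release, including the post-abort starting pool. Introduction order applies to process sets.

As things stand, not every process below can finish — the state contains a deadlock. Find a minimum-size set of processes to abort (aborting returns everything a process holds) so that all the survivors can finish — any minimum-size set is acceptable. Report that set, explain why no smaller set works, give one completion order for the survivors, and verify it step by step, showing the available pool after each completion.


Minimum abort set: alpha.
Key observation: hotel was stuck for good until alpha gave back (2, 1, 1, 0); in the order shown it finishes at step 4.
No smaller set exists: with zero aborts the deadlock remains.
Survivors finish in the order: india, delta, bravo, hotel, charlie. Verifying each step (pool after the aborts first):
  pool = (3, 3, 1, 2)
  india needs (2, 2, 0, 0) <= (3, 3, 1, 2) -> finishes; pool += (0, 1, 2, 3) = (3, 4, 3, 5)
  delta needs (1, 1, 0, 2) <= (3, 4, 3, 5) -> finishes; pool += (1, 1, 0, 0) = (4, 5, 3, 5)
  bravo needs (2, 4, 1, 5) <= (4, 5, 3, 5) -> finishes; pool += (0, 1, 2, 1) = (4, 6, 5, 6)
  hotel needs (2, 6, 0, 3) <= (4, 6, 5, 6) -> finishes; pool += (1, 1, 0, 1) = (5, 7, 5, 7)
  charlie needs (1, 0, 1, 4) <= (5, 7, 5, 7) -> finishes; pool += (1, 0, 1, 1) = (6, 7, 6, 8)


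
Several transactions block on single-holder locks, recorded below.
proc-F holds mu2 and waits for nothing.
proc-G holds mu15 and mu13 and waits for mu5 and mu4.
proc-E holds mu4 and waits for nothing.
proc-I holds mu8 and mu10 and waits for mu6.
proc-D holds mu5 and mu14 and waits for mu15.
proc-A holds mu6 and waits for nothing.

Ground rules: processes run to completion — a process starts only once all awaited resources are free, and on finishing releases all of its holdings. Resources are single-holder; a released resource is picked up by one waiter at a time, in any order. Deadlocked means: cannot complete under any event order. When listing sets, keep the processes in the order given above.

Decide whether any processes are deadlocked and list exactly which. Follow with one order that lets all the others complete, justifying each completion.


Deadlocked set: proc-G and proc-D.
Key observation: along proc-G -> proc-D -> proc-G, each member waits on what the next one holds — a deadlock; no other process is dragged down with it.
The rest can finish in the order proc-E, proc-A, proc-F, proc-I.
Walking it through:
  proc-E waits on nothing -> runs at once and releases mu4
  proc-A waits on nothing -> runs at once and releases mu6
  proc-F waits on nothing -> runs at once and releases mu2
  proc-I waits on mu6 — all released -> runs and releases mu8 and mu10


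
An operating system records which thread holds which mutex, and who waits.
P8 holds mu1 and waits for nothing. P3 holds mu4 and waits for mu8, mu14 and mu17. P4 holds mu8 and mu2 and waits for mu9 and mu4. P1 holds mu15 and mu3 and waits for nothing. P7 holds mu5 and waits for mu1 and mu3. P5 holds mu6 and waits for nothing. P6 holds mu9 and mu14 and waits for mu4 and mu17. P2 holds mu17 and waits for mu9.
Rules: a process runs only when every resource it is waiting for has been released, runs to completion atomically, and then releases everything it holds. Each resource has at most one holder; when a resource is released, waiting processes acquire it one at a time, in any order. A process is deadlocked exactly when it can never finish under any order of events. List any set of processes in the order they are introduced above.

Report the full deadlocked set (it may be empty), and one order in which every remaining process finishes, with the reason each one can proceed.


The deadlocked set is P3, P4, P6 and P2.
Key observation: P3 -> P4 -> P3 is a circular wait — nothing in it can go first; P6 and P2 are caught in further circular waits.
The rest can finish in the order P1, P8, P7, P5.
Step-by-step check:
  P1: no waits; runs immediately, freeing mu15 and mu3
  P8: no waits; runs immediately, freeing mu1
  P7 waits on mu1 and mu3 — all released -> runs and releases mu5
  P5: no waits; runs immediately, freeing mu6


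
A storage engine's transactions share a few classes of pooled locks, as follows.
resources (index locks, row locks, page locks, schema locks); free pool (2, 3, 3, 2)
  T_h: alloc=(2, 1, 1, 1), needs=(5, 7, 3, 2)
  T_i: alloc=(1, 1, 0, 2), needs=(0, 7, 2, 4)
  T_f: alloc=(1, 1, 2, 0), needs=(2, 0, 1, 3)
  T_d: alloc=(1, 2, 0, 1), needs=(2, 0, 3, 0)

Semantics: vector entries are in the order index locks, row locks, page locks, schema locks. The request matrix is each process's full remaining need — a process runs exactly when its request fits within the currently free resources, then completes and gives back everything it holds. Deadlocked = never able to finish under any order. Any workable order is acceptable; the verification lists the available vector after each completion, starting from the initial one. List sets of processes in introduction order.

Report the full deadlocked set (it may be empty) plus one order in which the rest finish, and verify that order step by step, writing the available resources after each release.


The deadlocked set is T_h and T_i.
Key observation: the wall is row locks: completing T_d, T_f brings the pool only to (4, 6, 5, 3), and all the rest need more.
The rest can finish in the order T_d, T_f. Step-by-step check:
  pool = (2, 3, 3, 2)
  run T_d (needs (2, 0, 3, 0), free (2, 3, 3, 2)); after release of (1, 2, 0, 1) the pool is (3, 5, 3, 3)
  run T_f (needs (2, 0, 1, 3), free (3, 5, 3, 3)); after release of (1, 1, 2, 0) the pool is (4, 6, 5, 3)
The stuck group stays short no matter what:
  blocked: T_h wants (5, 7, 3, 2), pool (4, 6, 5, 3) — not enough index locks and row locks
  blocked: T_i wants (0, 7, 2, 4), pool (4, 6, 5, 3) — not enough row locks and schema locks


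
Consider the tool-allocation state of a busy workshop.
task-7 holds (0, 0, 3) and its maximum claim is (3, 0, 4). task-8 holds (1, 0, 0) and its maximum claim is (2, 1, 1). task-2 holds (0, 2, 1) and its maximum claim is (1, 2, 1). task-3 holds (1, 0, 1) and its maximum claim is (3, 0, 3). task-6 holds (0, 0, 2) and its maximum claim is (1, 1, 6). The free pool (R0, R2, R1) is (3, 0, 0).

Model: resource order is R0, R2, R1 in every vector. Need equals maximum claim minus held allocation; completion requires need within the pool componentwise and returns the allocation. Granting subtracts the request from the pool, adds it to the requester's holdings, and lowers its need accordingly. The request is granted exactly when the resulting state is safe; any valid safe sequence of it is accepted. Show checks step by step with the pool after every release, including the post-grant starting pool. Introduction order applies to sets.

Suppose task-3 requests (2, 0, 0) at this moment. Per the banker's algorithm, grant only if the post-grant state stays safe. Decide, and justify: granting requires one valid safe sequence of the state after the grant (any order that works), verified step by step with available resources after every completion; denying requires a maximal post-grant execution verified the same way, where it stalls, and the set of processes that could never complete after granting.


DENY — the pretend-granted state is unsafe.
Key observation: after task-2, task-8 the pool peaks at (2, 2, 1), and each blocked process is short somewhere: task-7 on R0; task-3 on R1; task-6 on R1.
Pretend the grant happened; the run task-2, task-8 goes as far as possible. Step-by-step check:
  pool = (1, 0, 0)
  run task-2 (needs (1, 0, 0), free (1, 0, 0)); after release of (0, 2, 1) the pool is (1, 2, 1)
  run task-8 (needs (1, 1, 1), free (1, 2, 1)); after release of (1, 0, 0) the pool is (2, 2, 1)
  task-7 cannot run: need (3, 0, 1) vs free (2, 2, 1) (insufficient R0)
  task-3 cannot run: need (0, 0, 2) vs free (2, 2, 1) (insufficient R1)
  task-6 cannot run: need (1, 1, 4) vs free (2, 2, 1) (insufficient R1)
Post-grant, the permanently blocked set is task-7, task-3 and task-6.


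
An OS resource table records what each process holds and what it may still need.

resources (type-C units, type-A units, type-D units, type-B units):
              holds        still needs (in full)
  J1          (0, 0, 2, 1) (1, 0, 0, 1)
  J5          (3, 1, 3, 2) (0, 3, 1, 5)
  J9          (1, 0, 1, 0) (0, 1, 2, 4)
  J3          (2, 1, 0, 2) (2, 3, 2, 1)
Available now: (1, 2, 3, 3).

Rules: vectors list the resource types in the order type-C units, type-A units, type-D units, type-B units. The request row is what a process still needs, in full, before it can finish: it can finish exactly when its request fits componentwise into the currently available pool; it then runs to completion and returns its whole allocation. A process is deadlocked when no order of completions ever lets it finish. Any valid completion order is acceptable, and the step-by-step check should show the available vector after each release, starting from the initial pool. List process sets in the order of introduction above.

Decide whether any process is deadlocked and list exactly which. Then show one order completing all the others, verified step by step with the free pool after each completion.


Deadlocked: J5 and J3.
Key observation: after J1, J9 complete, (2, 2, 6, 4) is the best the pool ever gets, yet each leftover process wants more type-A units.
A valid finishing order for the others: J1, J9. Step-by-step check:
  pool = (1, 2, 3, 3)
  J1 needs (1, 0, 0, 1) <= (1, 2, 3, 3) -> finishes; pool += (0, 0, 2, 1) = (1, 2, 5, 4)
  J9 needs (0, 1, 2, 4) <= (1, 2, 5, 4) -> finishes; pool += (1, 0, 1, 0) = (2, 2, 6, 4)
The blocked processes can never fit:
  J5 still needs (0, 3, 1, 5) but only (2, 2, 6, 4) is free — short on type-A units and type-B units
  J3 still needs (2, 3, 2, 1) but only (2, 2, 6, 4) is free — short on type-A units


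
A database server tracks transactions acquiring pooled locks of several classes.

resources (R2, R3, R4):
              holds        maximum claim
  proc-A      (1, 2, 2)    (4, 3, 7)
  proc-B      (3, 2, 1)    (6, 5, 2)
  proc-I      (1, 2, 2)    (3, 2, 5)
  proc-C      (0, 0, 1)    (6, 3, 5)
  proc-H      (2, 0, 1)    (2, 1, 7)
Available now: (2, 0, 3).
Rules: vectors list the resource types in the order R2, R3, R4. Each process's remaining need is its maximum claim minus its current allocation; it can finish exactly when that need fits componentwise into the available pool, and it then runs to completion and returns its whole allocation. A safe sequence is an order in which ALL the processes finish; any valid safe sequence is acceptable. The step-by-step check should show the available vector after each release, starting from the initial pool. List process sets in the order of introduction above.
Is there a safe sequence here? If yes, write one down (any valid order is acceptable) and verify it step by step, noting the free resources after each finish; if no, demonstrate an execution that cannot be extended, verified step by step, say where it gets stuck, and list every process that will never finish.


SAFE, for example via the order proc-I, proc-A, proc-H, proc-C, proc-B.
Key observation: the first exact fit in this order is proc-I — it needs (2, 0, 3) with (2, 0, 3) free, meeting a requested resource to the last unit.
Step-by-step check:
  pool = (2, 0, 3)
  proc-I: need (2, 0, 3) fits (2, 0, 3); releases (1, 2, 2), pool now (3, 2, 5)
  proc-A: need (3, 1, 5) fits (3, 2, 5); releases (1, 2, 2), pool now (4, 4, 7)
  proc-H: need (0, 1, 6) fits (4, 4, 7); releases (2, 0, 1), pool now (6, 4, 8)
  proc-C: need (6, 3, 4) fits (6, 4, 8); releases (0, 0, 1), pool now (6, 4, 9)
  proc-B: need (3, 3, 1) fits (6, 4, 9); releases (3, 2, 1), pool now (9, 6, 10)


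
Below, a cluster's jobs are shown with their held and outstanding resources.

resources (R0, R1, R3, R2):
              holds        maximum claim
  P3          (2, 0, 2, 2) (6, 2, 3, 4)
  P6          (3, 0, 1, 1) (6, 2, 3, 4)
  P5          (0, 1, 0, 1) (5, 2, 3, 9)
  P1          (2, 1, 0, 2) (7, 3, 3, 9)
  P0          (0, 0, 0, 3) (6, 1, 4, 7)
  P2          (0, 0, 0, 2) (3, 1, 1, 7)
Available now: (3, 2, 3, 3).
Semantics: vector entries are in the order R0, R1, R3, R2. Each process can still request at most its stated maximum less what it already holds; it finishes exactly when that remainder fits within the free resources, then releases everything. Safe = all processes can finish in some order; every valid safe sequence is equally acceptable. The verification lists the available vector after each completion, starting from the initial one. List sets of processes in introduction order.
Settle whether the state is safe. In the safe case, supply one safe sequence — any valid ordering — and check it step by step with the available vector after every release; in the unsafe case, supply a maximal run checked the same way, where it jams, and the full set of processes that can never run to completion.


SAFE. One safe sequence: P6, P0, P2, P1, P3, P5.
Key observation: reading the order forward, P6 is the first process whose need (3, 2, 2, 3) meets the free pool (3, 2, 3, 3) exactly on a resource it requests.
Step-by-step check:
  pool = (3, 2, 3, 3)
  P6: need (3, 2, 2, 3) fits (3, 2, 3, 3); releases (3, 0, 1, 1), pool now (6, 2, 4, 4)
  P0: need (6, 1, 4, 4) fits (6, 2, 4, 4); releases (0, 0, 0, 3), pool now (6, 2, 4, 7)
  P2: need (3, 1, 1, 5) fits (6, 2, 4, 7); releases (0, 0, 0, 2), pool now (6, 2, 4, 9)
  P1: need (5, 2, 3, 7) fits (6, 2, 4, 9); releases (2, 1, 0, 2), pool now (8, 3, 4, 11)
  P3: need (4, 2, 1, 2) fits (8, 3, 4, 11); releases (2, 0, 2, 2), pool now (10, 3, 6, 13)
  P5: need (5, 1, 3, 8) fits (10, 3, 6, 13); releases (0, 1, 0, 1), pool now (10, 4, 6, 14)


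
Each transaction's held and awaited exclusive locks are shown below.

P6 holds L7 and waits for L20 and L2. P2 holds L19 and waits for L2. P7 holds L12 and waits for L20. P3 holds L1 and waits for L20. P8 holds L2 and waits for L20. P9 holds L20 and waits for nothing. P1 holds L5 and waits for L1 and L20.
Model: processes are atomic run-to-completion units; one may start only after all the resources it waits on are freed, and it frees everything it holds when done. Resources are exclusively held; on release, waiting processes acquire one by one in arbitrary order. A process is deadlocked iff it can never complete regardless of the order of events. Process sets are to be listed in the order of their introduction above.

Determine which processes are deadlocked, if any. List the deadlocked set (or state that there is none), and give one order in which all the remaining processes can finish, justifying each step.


Nothing here is deadlocked.
Key observation: the waits form no ring: some process can always run, and its releases unblock the others one by one.
One completion order for the rest: P9, P8, P3, P2, P7, P1, P6.
Check, step by step:
  P9: no waits; runs immediately, freeing L20
  P8 waits on L20 — all released -> runs and releases L2
  P3 waits on L20 — all released -> runs and releases L1
  P2 waits on L2 — all released -> runs and releases L19
  P7 waits on L20 — all released -> runs and releases L12
  P1 waits on L1 and L20 — all released -> runs and releases L5
  P6 waits on L20 and L2 — all released -> runs and releases L7


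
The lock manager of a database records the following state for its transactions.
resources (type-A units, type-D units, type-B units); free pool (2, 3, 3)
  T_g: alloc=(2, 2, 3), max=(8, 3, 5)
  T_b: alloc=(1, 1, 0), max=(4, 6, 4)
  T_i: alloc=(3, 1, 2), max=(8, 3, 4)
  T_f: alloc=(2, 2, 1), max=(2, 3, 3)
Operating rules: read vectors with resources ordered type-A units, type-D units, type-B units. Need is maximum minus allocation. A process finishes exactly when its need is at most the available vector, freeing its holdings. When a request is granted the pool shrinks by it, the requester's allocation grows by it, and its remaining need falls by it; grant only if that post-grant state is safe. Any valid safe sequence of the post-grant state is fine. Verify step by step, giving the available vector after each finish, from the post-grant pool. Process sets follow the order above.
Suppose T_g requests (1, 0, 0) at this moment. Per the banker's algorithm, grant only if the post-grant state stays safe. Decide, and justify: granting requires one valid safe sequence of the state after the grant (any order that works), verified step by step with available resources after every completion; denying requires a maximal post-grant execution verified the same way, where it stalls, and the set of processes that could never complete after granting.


DENY. Granting would leave the state unsafe.
Key observation: after T_f, T_b complete, (4, 6, 4) is the best the pool ever gets, yet each leftover process wants more type-A units.
Pretend the grant happened; the run T_f, T_b goes as far as possible. Walking it through:
  pool = (1, 3, 3)
  T_f: need (0, 1, 2) fits (1, 3, 3); releases (2, 2, 1), pool now (3, 5, 4)
  T_b: need (3, 5, 4) fits (3, 5, 4); releases (1, 1, 0), pool now (4, 6, 4)
  T_g still needs (5, 1, 2) but only (4, 6, 4) is free — short on type-A units
  T_i still needs (5, 2, 2) but only (4, 6, 4) is free — short on type-A units
Processes that could never finish after the grant: T_g and T_i.


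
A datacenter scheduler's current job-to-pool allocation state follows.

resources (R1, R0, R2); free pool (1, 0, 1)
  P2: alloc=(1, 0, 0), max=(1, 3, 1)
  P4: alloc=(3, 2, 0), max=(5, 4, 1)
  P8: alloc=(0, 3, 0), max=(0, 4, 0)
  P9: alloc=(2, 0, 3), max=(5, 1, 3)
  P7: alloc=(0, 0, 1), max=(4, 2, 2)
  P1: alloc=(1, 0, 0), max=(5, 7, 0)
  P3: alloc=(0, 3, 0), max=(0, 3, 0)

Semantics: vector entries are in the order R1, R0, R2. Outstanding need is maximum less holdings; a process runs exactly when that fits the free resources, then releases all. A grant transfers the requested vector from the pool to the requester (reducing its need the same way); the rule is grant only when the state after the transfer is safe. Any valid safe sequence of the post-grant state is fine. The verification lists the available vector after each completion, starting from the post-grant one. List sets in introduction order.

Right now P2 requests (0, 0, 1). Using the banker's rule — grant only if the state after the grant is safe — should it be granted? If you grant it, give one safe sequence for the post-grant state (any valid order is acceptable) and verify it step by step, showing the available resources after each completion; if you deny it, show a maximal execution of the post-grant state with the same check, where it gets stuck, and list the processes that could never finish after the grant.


GRANT. The post-grant state is safe; one safe sequence: P3, P2, P8, P4, P7, P1, P9.
Key observation: granting shrinks the pool to (1, 0, 0), yet P3 still fits and the chain goes through.
Step-by-step check of the post-grant state:
  pool = (1, 0, 0)
  run P3 (needs (0, 0, 0), free (1, 0, 0)); after release of (0, 3, 0) the pool is (1, 3, 0)
  run P2 (needs (0, 3, 0), free (1, 3, 0)); after release of (1, 0, 1) the pool is (2, 3, 1)
  run P8 (needs (0, 1, 0), free (2, 3, 1)); after release of (0, 3, 0) the pool is (2, 6, 1)
  run P4 (needs (2, 2, 1), free (2, 6, 1)); after release of (3, 2, 0) the pool is (5, 8, 1)
  run P7 (needs (4, 2, 1), free (5, 8, 1)); after release of (0, 0, 1) the pool is (5, 8, 2)
  run P1 (needs (4, 7, 0), free (5, 8, 2)); after release of (1, 0, 0) the pool is (6, 8, 2)
  run P9 (needs (3, 1, 0), free (6, 8, 2)); after release of (2, 0, 3) the pool is (8, 8, 5)


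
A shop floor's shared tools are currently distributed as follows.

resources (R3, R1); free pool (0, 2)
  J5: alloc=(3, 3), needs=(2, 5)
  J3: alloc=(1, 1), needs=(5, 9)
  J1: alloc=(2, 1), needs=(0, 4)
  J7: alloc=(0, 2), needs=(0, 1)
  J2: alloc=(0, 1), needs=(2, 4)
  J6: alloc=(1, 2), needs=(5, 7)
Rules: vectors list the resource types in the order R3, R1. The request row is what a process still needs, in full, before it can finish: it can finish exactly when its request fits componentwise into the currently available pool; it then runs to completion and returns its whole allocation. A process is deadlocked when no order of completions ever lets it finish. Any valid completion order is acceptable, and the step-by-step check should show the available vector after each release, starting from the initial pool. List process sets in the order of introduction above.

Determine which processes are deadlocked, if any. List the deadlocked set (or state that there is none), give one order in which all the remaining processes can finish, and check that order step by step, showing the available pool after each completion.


No process is deadlocked.
Key observation: starting with J7, each completion frees enough for the next — no one is permanently blocked.
One completion order for the rest: J7, J1, J5, J2, J6, J3. Walking it through:
  pool = (0, 2)
  J7: need (0, 1) fits (0, 2); releases (0, 2), pool now (0, 4)
  J1: need (0, 4) fits (0, 4); releases (2, 1), pool now (2, 5)
  J5: need (2, 5) fits (2, 5); releases (3, 3), pool now (5, 8)
  J2: need (2, 4) fits (5, 8); releases (0, 1), pool now (5, 9)
  J6: need (5, 7) fits (5, 9); releases (1, 2), pool now (6, 11)
  J3: need (5, 9) fits (6, 11); releases (1, 1), pool now (7, 12)


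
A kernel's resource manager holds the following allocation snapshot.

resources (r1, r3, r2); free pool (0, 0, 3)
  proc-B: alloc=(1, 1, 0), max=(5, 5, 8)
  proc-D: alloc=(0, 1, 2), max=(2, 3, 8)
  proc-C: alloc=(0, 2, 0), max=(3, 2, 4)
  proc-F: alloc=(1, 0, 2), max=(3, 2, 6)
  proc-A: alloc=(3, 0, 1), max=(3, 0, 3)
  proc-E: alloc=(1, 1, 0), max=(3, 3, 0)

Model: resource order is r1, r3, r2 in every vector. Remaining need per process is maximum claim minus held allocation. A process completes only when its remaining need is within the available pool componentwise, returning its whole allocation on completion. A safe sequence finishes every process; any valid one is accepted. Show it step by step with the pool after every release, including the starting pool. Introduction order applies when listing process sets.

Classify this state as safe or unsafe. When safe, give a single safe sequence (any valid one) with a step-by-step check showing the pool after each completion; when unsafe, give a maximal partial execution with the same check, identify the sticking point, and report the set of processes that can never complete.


SAFE, for example via the order proc-A, proc-C, proc-E, proc-F, proc-D, proc-B.
Key observation: reading the order forward, proc-C is the first process whose need (3, 0, 4) meets the free pool (3, 0, 4) exactly on a resource it requests.
Walking it through:
  pool = (0, 0, 3)
  proc-A: need (0, 0, 2) fits (0, 0, 3); releases (3, 0, 1), pool now (3, 0, 4)
  proc-C: need (3, 0, 4) fits (3, 0, 4); releases (0, 2, 0), pool now (3, 2, 4)
  proc-E: need (2, 2, 0) fits (3, 2, 4); releases (1, 1, 0), pool now (4, 3, 4)
  proc-F: need (2, 2, 4) fits (4, 3, 4); releases (1, 0, 2), pool now (5, 3, 6)
  proc-D: need (2, 2, 6) fits (5, 3, 6); releases (0, 1, 2), pool now (5, 4, 8)
  proc-B: need (4, 4, 8) fits (5, 4, 8); releases (1, 1, 0), pool now (6, 5, 8)


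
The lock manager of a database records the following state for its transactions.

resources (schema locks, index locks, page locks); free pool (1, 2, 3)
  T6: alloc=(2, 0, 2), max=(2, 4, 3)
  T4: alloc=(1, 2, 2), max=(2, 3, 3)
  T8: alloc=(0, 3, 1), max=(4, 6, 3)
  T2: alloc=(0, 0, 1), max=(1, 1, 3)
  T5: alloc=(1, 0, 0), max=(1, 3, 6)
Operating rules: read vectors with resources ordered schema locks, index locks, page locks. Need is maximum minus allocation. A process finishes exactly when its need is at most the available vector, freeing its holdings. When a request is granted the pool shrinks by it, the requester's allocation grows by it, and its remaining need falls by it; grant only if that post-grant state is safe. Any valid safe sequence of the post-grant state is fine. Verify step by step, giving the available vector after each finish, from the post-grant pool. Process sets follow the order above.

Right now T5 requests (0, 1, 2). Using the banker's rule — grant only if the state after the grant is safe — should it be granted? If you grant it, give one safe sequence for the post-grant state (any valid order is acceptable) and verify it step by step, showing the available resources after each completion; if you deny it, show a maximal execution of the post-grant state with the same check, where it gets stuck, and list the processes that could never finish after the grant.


GRANT: granting preserves safety; a valid post-grant sequence is T4, T2, T5, T6, T8.
Key observation: the grant leaves (1, 1, 1) free — enough for T4, whose release restarts the cascade.
Verifying the post-grant state step by step:
  pool = (1, 1, 1)
  T4: need (1, 1, 1) fits (1, 1, 1); releases (1, 2, 2), pool now (2, 3, 3)
  T2: need (1, 1, 2) fits (2, 3, 3); releases (0, 0, 1), pool now (2, 3, 4)
  T5: need (0, 2, 4) fits (2, 3, 4); releases (1, 1, 2), pool now (3, 4, 6)
  T6: need (0, 4, 1) fits (3, 4, 6); releases (2, 0, 2), pool now (5, 4, 8)
  T8: need (4, 3, 2) fits (5, 4, 8); releases (0, 3, 1), pool now (5, 7, 9)


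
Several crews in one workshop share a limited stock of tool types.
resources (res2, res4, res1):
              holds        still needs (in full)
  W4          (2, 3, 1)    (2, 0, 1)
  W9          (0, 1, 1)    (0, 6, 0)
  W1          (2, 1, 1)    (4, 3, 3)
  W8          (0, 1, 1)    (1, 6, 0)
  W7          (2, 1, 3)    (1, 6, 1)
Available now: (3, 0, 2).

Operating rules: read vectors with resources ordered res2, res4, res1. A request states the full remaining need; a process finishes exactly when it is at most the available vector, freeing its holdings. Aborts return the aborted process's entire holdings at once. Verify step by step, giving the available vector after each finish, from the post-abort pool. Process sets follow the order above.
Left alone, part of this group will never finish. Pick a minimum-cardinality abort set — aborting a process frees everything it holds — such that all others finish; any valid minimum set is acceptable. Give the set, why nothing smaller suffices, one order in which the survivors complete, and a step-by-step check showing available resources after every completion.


Abort W8 and W7.
Key observation: aborting W8 and W7 returns (2, 2, 4), and W9 — hopeless before — runs at step 3 with the returned capacity in the pool.
No one abort is enough; case by case: W4 alone leaves W9 blocked (short on res4); W9 alone leaves W8 blocked (short on res4); W1 alone leaves W9 blocked (short on res4); W8 alone leaves W9 blocked (short on res4); W7 alone leaves W9 blocked (short on res4).
One survivor order: W4, W1, W9. Check, step by step (post-abort pool first):
  pool = (5, 2, 6)
  W4: need (2, 0, 1) fits (5, 2, 6); releases (2, 3, 1), pool now (7, 5, 7)
  W1: need (4, 3, 3) fits (7, 5, 7); releases (2, 1, 1), pool now (9, 6, 8)
  W9: need (0, 6, 0) fits (9, 6, 8); releases (0, 1, 1), pool now (9, 7, 9)


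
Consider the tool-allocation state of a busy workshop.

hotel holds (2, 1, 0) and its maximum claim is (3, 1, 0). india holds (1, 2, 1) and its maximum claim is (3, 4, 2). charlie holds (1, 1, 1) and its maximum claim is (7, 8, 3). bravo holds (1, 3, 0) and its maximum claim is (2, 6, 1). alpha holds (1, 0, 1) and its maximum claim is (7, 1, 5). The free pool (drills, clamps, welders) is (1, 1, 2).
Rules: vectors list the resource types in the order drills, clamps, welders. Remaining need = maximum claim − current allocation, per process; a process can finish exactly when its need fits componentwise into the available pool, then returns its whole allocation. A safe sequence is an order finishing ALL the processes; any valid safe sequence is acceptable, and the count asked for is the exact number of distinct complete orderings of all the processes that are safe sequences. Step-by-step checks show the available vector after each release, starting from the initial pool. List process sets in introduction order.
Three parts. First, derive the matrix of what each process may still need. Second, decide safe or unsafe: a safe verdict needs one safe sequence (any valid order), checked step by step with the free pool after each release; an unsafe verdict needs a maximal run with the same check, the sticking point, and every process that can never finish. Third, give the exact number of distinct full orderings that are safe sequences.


(1) Outstanding need per process (order drills, clamps, welders):
  hotel: (1, 0, 0)
  india: (2, 2, 1)
  charlie: (6, 7, 2)
  bravo: (1, 3, 1)
  alpha: (6, 1, 4)
(2) UNSAFE.
Key observation: hotel, india, bravo can finish, but then (5, 7, 3) is all there is, and the blocked group's drills demands exceed it.
The run hotel, india, bravo cannot be extended any further. Walking it through:
  pool = (1, 1, 2)
  hotel: need (1, 0, 0) fits (1, 1, 2); releases (2, 1, 0), pool now (3, 2, 2)
  india: need (2, 2, 1) fits (3, 2, 2); releases (1, 2, 1), pool now (4, 4, 3)
  bravo: need (1, 3, 1) fits (4, 4, 3); releases (1, 3, 0), pool now (5, 7, 3)
  blocked: charlie wants (6, 7, 2), pool (5, 7, 3) — not enough drills
  blocked: alpha wants (6, 1, 4), pool (5, 7, 3) — not enough drills and welders
Permanently blocked: charlie and alpha.
(3) The exact count: 0 of the possible complete orderings are safe sequences.


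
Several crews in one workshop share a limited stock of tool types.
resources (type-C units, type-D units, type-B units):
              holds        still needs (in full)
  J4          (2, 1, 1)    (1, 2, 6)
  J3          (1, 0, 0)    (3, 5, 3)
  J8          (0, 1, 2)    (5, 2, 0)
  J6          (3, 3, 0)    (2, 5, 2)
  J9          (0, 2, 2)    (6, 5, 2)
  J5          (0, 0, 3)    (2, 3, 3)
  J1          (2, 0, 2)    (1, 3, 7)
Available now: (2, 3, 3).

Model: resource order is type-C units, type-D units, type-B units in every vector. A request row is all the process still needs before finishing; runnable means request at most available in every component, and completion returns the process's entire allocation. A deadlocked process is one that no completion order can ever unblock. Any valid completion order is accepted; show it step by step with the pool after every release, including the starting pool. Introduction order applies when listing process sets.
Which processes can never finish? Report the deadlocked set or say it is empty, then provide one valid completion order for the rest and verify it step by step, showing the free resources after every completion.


Nothing here is deadlocked.
Key observation: starting with J5, each completion frees enough for the next — no one is permanently blocked.
A valid finishing order for the others: J5, J4, J1, J8, J6, J3, J9. Walking it through:
  pool = (2, 3, 3)
  J5: need (2, 3, 3) fits (2, 3, 3); releases (0, 0, 3), pool now (2, 3, 6)
  J4: need (1, 2, 6) fits (2, 3, 6); releases (2, 1, 1), pool now (4, 4, 7)
  J1: need (1, 3, 7) fits (4, 4, 7); releases (2, 0, 2), pool now (6, 4, 9)
  J8: need (5, 2, 0) fits (6, 4, 9); releases (0, 1, 2), pool now (6, 5, 11)
  J6: need (2, 5, 2) fits (6, 5, 11); releases (3, 3, 0), pool now (9, 8, 11)
  J3: need (3, 5, 3) fits (9, 8, 11); releases (1, 0, 0), pool now (10, 8, 11)
  J9: need (6, 5, 2) fits (10, 8, 11); releases (0, 2, 2), pool now (10, 10, 13)
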